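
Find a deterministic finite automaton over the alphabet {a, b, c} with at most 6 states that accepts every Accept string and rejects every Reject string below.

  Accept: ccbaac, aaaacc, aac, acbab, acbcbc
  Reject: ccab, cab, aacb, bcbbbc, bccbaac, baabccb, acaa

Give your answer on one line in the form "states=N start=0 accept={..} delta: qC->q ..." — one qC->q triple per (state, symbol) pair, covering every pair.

Grow the machine one transition at a time. Run the examples from 0; the earliest place one falls off (shortest prefix, ties alphabetical) gets sent to the lowest-numbered state that keeps every Accept/Reject pair distinguishable — a pair clashes when both reach the same state with identical unread suffix — and to a fresh state only if none does.
a: 0a undefined. 0a->0: ok.
b: 0b undefined. 0b->0: no, ccbaac/bccbaac meet in 0 with "ccbaac" left. Open state 1: 0b->1.
c: 0c undefined. 0c->0: no, aaaacc/acaa meet in 0. 0c->1: ok.
ba: 1a undefined. 1a->0: no, aac/cab meet in 1. 1a->1: no, aac/acaa meet in 1. Open state 2: 1a->2.
bc: 1c undefined. 1c->0: no, aac/ccab meet in 1. 1c->1: no, ccbaac/bccbaac meet in 1 with "baac" left. 1c->2: ok.
acb: 1b undefined. 1b->0: ok.
baa: 2a undefined. 2a->0: no, aac/ccab meet in 1. 2a->1: no, aac/acaa meet in 1. 2a->2: no, aaaacc/acaa meet in 2. Open state 3: 2a->3.
bcb: 2b undefined. 2b->0: no, ccbaac/bcbbbc meet in 1. 2b->1: no, aaaacc/bcbbbc meet in 2. 2b->2: no, aaaacc/cab meet in 2. 2b->3: ok.
bcc: 2c undefined. 2c->0: ok.
baab: 3b undefined. 3b->0: no, aaaacc/bcbbbc meet in 2. 3b->1: no, aac/ccab meet in 1. 3b->2: no, aaaacc/ccab meet in 2. 3b->3: ok.
ccba: 3a undefined. 3a->0: ok.
baabc: 3c undefined. 3c->0: ok.
All examples now run through 4 states with every (state, symbol) defined. Accept strings end in {1,2}, Reject strings end in {0,3}; accept={1,2}.

states=4 start=0 accept={1,2} delta: 0a->0 0b->1 0c->1 1a->2 1b->0 1c->2 2a->3 2b->3 2c->0 3a->0 3b->3 3c->0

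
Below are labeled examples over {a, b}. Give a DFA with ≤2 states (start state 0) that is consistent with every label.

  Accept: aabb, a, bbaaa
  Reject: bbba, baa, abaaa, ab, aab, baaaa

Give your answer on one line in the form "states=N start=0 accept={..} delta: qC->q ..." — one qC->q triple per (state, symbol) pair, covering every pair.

states=2 start=0 accept={0} delta: 0a->0 0b->1 1a->1 1b->0

Fold the examples into a partial DFA from state 0: repeatedly fix the first undefined (state, symbol) met by the shortest-then-alphabetical prefix, trying targets in increasing order and rejecting any under which an Accept and a Reject string meet in one state with the same remainder; add a state when all current targets are rejected. Accepting states are where Accept strings end.
a: 0a undefined. 0a->0: ok.
b: 0b undefined. 0b->0: no, aabb/bbba meet in 0. Open state 1: 0b->1.
ba: 1a undefined. 1a->0: no, a/baa meet in 0. 1a->1: ok.
bb: 1b undefined. 1b->0: ok.
All examples now run through 2 states with every (state, symbol) defined. Accept strings end in {0}, Reject strings end in {1}; accept={0}.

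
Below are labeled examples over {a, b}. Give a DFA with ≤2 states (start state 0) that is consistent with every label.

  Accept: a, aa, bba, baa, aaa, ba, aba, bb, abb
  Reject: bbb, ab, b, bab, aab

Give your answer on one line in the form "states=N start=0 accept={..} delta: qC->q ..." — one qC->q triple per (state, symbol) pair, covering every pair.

Grow the machine one transition at a time. Run the examples from 0; the earliest place one falls off (shortest prefix, ties alphabetical) gets sent to the lowest-numbered state that keeps every Accept/Reject pair distinguishable — a pair clashes when both reach the same state with identical unread suffix — and to a fresh state only if none does.
a: 0a undefined. 0a->0: ok.
b: 0b undefined. 0b->0: no, a/bbb meet in 0. Open state 1: 0b->1.
ba: 1a undefined. 1a->0: ok.
bb: 1b undefined. 1b->0: ok.
All examples now run through 2 states with every (state, symbol) defined. Accept strings end in {0}, Reject strings end in {1}; accept={0}.

states=2 start=0 accept={0} delta: 0a->0 0b->1 1a->0 1b->0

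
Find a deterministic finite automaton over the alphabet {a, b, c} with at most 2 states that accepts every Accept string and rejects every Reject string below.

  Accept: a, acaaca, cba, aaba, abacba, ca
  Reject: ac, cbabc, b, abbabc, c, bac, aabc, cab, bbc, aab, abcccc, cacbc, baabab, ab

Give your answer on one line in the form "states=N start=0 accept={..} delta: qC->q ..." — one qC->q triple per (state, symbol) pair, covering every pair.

states=2 start=0 accept={0} delta: 0a->0 0b->1 0c->1 1a->0 1b->0 1c->1

State merging on the prefix tree: take the shortest (then alphabetical) example prefix whose next move is undefined and point that move at state 0, else 1, else 2, ...; a target is out if some Accept/Reject pair would then sit in one state with the same input left (inseparable). If every existing state is out, open a new one.
a: 0a undefined. 0a->0: ok.
b: 0b undefined. 0b->0: no, a/b meet in 0. Open state 1: 0b->1.
c: 0c undefined. 0c->0: no, a/ac meet in 0. 0c->1: ok.
ba: 1a undefined. 1a->0: ok.
bb: 1b undefined. 1b->0: ok.
abc: 1c undefined. 1c->0: no, a/cbabc meet in 0. 1c->1: ok.
All examples now run through 2 states with every (state, symbol) defined. Accept strings end in {0}, Reject strings end in {1}; accept={0}.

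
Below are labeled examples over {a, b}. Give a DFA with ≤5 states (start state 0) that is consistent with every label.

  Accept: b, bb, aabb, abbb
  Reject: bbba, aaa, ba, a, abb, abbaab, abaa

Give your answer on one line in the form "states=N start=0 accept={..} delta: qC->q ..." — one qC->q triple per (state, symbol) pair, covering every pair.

Fold the examples into a partial DFA from state 0: repeatedly fix the first undefined (state, symbol) met by the shortest-then-alphabetical prefix, trying targets in increasing order and rejecting any under which an Accept and a Reject string meet in one state with the same remainder; add a state when all current targets are rejected. Accepting states are where Accept strings end.
a: 0a undefined. 0a->0: no, bb/abb meet in 0 with "bb" left. Open state 1: 0a->1.
b: 0b undefined. 0b->0: ok.
aa: 1a undefined. 1a->0: ok.
ab: 1b undefined. 1b->0: no, b/abb meet in 0. 1b->1: no, abbb/bbba meet in 1. Open state 2: 1b->2.
aba: 2a undefined. 2a->0: ok.
abb: 2b undefined. 2b->0: no, b/abb meet in 0. 2b->1: no, abbb/abbaab meet in 2. 2b->2: no, abbb/abb meet in 2. Open state 3: 2b->3.
abba: 3a undefined. 3a->0: ok.
abbb: 3b undefined. 3b->0: ok.
All examples now run through 4 states with every (state, symbol) defined. Accept strings end in {0}, Reject strings end in {1,2,3}; accept={0}.

states=4 start=0 accept={0} delta: 0a->1 0b->0 1a->0 1b->2 2a->0 2b->3 3a->0 3b->0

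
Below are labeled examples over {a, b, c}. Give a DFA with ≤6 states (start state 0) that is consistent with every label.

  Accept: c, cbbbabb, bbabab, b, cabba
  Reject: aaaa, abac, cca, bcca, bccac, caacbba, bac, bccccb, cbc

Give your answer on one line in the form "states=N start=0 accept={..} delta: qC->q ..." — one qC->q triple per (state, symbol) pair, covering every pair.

states=3 start=0 accept={1} delta: 0a->0 0b->1 0c->1 1a->1 1b->1 1c->2 2a->2 2b->2 2c->2

Grow the machine one transition at a time. Run the examples from 0; the earliest place one falls off (shortest prefix, ties alphabetical) gets sent to the lowest-numbered state that keeps every Accept/Reject pair distinguishable — a pair clashes when both reach the same state with identical unread suffix — and to a fresh state only if none does.
a: 0a undefined. 0a->0: ok.
b: 0b undefined. 0b->0: no, c/abac meet in 0 with "c" left. Open state 1: 0b->1.
c: 0c undefined. 0c->0: no, c/aaaa meet in 0. 0c->1: ok.
ba: 1a undefined. 1a->0: no, c/abac meet in 1. 1a->1: ok.
bb: 1b undefined. 1b->0: no, c/cbc meet in 1. 1b->1: ok.
bc: 1c undefined. 1c->0: no, c/bcca meet in 1. 1c->1: no, c/abac meet in 1. Open state 2: 1c->2.
bcc: 2c undefined. 2c->0: no, c/bccac meet in 1. 2c->1: no, c/bcca meet in 1. 2c->2: ok.
cca: 2a undefined. 2a->0: no, c/bccac meet in 1. 2a->1: no, c/cca meet in 1. 2a->2: ok.
caacb: 2b undefined. 2b->0: no, c/caacbba meet in 1. 2b->1: no, c/caacbba meet in 1. 2b->2: ok.
All examples now run through 3 states with every (state, symbol) defined. Accept strings end in {1}, Reject strings end in {0,2}; accept={1}.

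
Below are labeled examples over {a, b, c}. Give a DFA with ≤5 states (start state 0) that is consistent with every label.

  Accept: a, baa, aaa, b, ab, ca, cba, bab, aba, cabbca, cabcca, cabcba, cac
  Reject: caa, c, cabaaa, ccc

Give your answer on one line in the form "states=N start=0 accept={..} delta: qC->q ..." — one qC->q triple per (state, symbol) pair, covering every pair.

Fold the examples into a partial DFA from state 0: repeatedly fix the first undefined (state, symbol) met by the shortest-then-alphabetical prefix, trying targets in increasing order and rejecting any under which an Accept and a Reject string meet in one state with the same remainder; add a state when all current targets are rejected. Accepting states are where Accept strings end.
a: 0a undefined. 0a->0: ok.
b: 0b undefined. 0b->0: ok.
c: 0c undefined. 0c->0: no, a/caa meet in 0. Open state 1: 0c->1.
ca: 1a undefined. 1a->0: no, a/caa meet in 0. 1a->1: no, ca/caa meet in 1. Open state 2: 1a->2.
cb: 1b undefined. 1b->0: ok.
cc: 1c undefined. 1c->0: ok.
caa: 2a undefined. 2a->0: no, a/caa meet in 0. 2a->1: ok.
cab: 2b undefined. 2b->0: no, a/cabaaa meet in 0. 2b->1: no, ca/cabaaa meet in 2. 2b->2: ok.
cac: 2c undefined. 2c->0: ok.
All examples now run through 3 states with every (state, symbol) defined. Accept strings end in {0,2}, Reject strings end in {1}; accept={0,2}.

states=3 start=0 accept={0,2} delta: 0a->0 0b->0 0c->1 1a->2 1b->0 1c->0 2a->1 2b->2 2c->0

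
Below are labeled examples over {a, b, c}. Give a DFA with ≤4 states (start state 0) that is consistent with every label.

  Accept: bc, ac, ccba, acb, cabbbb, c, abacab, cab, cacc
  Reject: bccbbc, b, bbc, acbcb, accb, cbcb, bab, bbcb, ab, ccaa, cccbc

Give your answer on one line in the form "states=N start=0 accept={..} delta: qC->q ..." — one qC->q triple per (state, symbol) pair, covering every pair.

State merging on the prefix tree: take the shortest (then alphabetical) example prefix whose next move is undefined and point that move at state 0, else 1, else 2, ...; a target is out if some Accept/Reject pair would then sit in one state with the same input left (inseparable). If every existing state is out, open a new one.
a: 0a undefined. 0a->0: ok.
b: 0b undefined. 0b->0: no, bc/bbc meet in 0 with "c" left. Open state 1: 0b->1.
c: 0c undefined. 0c->0: no, bc/cccbc meet in 1 with "c" left. 0c->1: no, ac/b meet in 1. Open state 2: 0c->2.
ba: 1a undefined. 1a->0: ok.
bb: 1b undefined. 1b->0: no, ac/bbc meet in 2. 1b->1: no, bc/bbc meet in 1 with "c" left. 1b->2: ok.
bc: 1c undefined. 1c->0: ok.
ca: 2a undefined. 2a->0: no, abacab/b meet in 1. 2a->1: ok.
cb: 2b undefined. 2b->0: no, bc/bccbbc meet in 0. 2b->1: no, acb/b meet in 1. 2b->2: ok.
cc: 2c undefined. 2c->0: no, bc/bccbbc meet in 0. 2c->1: no, bc/ccaa meet in 0. 2c->2: no, bc/ccaa meet in 0. Open state 3: 2c->3.
cca: 3a undefined. 3a->0: no, bc/ccaa meet in 0. 3a->1: no, bc/ccaa meet in 0. 3a->2: ok.
ccb: 3b undefined. 3b->0: no, bc/acbcb meet in 0. 3b->1: ok.
ccc: 3c undefined. 3c->0: no, bc/cccbc meet in 0. 3c->1: ok.
All examples now run through 4 states with every (state, symbol) defined. Accept strings end in {0,2}, Reject strings end in {1,3}; accept={0,2}.

states=4 start=0 accept={0,2} delta: 0a->0 0b->1 0c->2 1a->0 1b->2 1c->0 2a->1 2b->2 2c->3 3a->2 3b->1 3c->1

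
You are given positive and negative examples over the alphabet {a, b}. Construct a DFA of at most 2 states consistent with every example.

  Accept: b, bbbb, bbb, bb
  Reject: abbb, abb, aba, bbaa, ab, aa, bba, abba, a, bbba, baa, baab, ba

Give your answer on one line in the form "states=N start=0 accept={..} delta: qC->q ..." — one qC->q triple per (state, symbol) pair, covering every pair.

states=2 start=0 accept={0} delta: 0a->1 0b->0 1a->1 1b->1

Fold the examples into a partial DFA from state 0: repeatedly fix the first undefined (state, symbol) met by the shortest-then-alphabetical prefix, trying targets in increasing order and rejecting any under which an Accept and a Reject string meet in one state with the same remainder; add a state when all current targets are rejected. Accepting states are where Accept strings end.
a: 0a undefined. 0a->0: no, b/ab meet in 0 with "b" left. Open state 1: 0a->1.
b: 0b undefined. 0b->0: ok.
aa: 1a undefined. 1a->0: no, b/bbaa meet in 0. 1a->1: ok.
ab: 1b undefined. 1b->0: no, b/abbb meet in 0. 1b->1: ok.
All examples now run through 2 states with every (state, symbol) defined. Accept strings end in {0}, Reject strings end in {1}; accept={0}.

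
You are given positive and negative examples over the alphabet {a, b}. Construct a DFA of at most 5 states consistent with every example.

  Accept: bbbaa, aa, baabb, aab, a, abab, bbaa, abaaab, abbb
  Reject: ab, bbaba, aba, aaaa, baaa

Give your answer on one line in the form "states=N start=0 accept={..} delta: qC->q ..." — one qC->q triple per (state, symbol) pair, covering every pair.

states=4 start=0 accept={0,1,2} delta: 0a->1 0b->0 1a->2 1b->3 2a->3 2b->0 3a->3 3b->0

Fold the examples into a partial DFA from state 0: repeatedly fix the first undefined (state, symbol) met by the shortest-then-alphabetical prefix, trying targets in increasing order and rejecting any under which an Accept and a Reject string meet in one state with the same remainder; add a state when all current targets are rejected. Accepting states are where Accept strings end.
a: 0a undefined. 0a->0: no, aa/aaaa meet in 0. Open state 1: 0a->1.
b: 0b undefined. 0b->0: ok.
aa: 1a undefined. 1a->0: no, bbbaa/aaaa meet in 0. 1a->1: no, bbbaa/aaaa meet in 1. Open state 2: 1a->2.
ab: 1b undefined. 1b->0: no, a/bbaba meet in 1. 1b->1: no, bbbaa/bbaba meet in 2. 1b->2: no, bbbaa/ab meet in 2. Open state 3: 1b->3.
aaa: 2a undefined. 2a->0: no, a/aaaa meet in 1. 2a->1: no, bbbaa/aaaa meet in 2. 2a->2: no, bbbaa/aaaa meet in 2. 2a->3: ok.
aab: 2b undefined. 2b->0: ok.
aba: 3a undefined. 3a->0: no, baabb/bbaba meet in 0. 3a->1: no, a/bbaba meet in 1. 3a->2: no, bbbaa/bbaba meet in 2. 3a->3: ok.
abb: 3b undefined. 3b->0: ok.
All examples now run through 4 states with every (state, symbol) defined. Accept strings end in {0,1,2}, Reject strings end in {3}; accept={0,1,2}.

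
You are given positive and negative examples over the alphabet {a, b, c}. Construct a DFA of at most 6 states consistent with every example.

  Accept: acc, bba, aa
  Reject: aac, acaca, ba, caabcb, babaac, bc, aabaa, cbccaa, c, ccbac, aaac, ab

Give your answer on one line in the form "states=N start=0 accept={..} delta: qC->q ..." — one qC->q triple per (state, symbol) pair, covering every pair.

Grow the machine one transition at a time. Run the examples from 0; the earliest place one falls off (shortest prefix, ties alphabetical) gets sent to the lowest-numbered state that keeps every Accept/Reject pair distinguishable — a pair clashes when both reach the same state with identical unread suffix — and to a fresh state only if none does.
a: 0a undefined. 0a->0: ok.
b: 0b undefined. 0b->0: no, bba/ba meet in 0. Open state 1: 0b->1.
c: 0c undefined. 0c->0: no, acc/aac meet in 0. 0c->1: no, acc/bc meet in 1 with "c" left. Open state 2: 0c->2.
ba: 1a undefined. 1a->0: no, aa/ba meet in 0. 1a->1: ok.
bb: 1b undefined. 1b->0: ok.
bc: 1c undefined. 1c->0: no, bba/bc meet in 0. 1c->1: ok.
ca: 2a undefined. 2a->0: no, bba/acaca meet in 0. 2a->1: ok.
cb: 2b undefined. 2b->0: no, bba/caabcb meet in 0. 2b->1: ok.
cc: 2c undefined. 2c->0: ok.
All examples now run through 3 states with every (state, symbol) defined. Accept strings end in {0}, Reject strings end in {1,2}; accept={0}.

states=3 start=0 accept={0} delta: 0a->0 0b->1 0c->2 1a->1 1b->0 1c->1 2a->1 2b->1 2c->0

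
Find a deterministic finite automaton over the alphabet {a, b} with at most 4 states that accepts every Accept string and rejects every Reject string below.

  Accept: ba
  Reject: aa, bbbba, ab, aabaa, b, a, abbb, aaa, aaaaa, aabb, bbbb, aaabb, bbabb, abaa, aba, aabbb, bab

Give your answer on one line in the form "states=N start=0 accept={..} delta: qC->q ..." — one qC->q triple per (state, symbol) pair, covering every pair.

states=4 start=0 accept={3} delta: 0a->1 0b->2 1a->0 1b->0 2a->3 2b->0 3a->0 3b->0

State merging on the prefix tree: take the shortest (then alphabetical) example prefix whose next move is undefined and point that move at state 0, else 1, else 2, ...; a target is out if some Accept/Reject pair would then sit in one state with the same input left (inseparable). If every existing state is out, open a new one.
a: 0a undefined. 0a->0: no, ba/aba meet in 0 with "ba" left. Open state 1: 0a->1.
b: 0b undefined. 0b->0: no, ba/bbbba meet in 1. 0b->1: no, ba/aa meet in 1 with "a" left. Open state 2: 0b->2.
aa: 1a undefined. 1a->0: ok.
ab: 1b undefined. 1b->0: ok.
ba: 2a undefined. 2a->0: no, ba/aa meet in 0. 2a->1: no, ba/a meet in 1. 2a->2: no, ba/aabaa meet in 2. Open state 3: 2a->3.
bb: 2b undefined. 2b->0: ok.
bab: 3b undefined. 3b->0: ok.
aabaa: 3a undefined. 3a->0: ok.
All examples now run through 4 states with every (state, symbol) defined. Accept strings end in {3}, Reject strings end in {0,1,2}; accept={3}.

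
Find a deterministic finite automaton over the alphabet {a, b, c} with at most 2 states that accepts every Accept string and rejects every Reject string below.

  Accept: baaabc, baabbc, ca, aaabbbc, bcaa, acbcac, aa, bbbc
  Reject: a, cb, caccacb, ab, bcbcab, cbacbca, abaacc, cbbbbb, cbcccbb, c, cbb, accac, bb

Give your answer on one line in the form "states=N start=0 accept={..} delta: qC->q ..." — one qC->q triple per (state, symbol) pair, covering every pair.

states=2 start=0 accept={0} delta: 0a->1 0b->1 0c->1 1a->0 1b->1 1c->0

Grow the machine one transition at a time. Run the examples from 0; the earliest place one falls off (shortest prefix, ties alphabetical) gets sent to the lowest-numbered state that keeps every Accept/Reject pair distinguishable — a pair clashes when both reach the same state with identical unread suffix — and to a fresh state only if none does.
a: 0a undefined. 0a->0: no, aa/a meet in 0. Open state 1: 0a->1.
b: 0b undefined. 0b->0: no, bbbc/c meet in 0 with "c" left. 0b->1: ok.
c: 0c undefined. 0c->0: no, ca/a meet in 1. 0c->1: ok.
aa: 1a undefined. 1a->0: ok.
ab: 1b undefined. 1b->0: no, baaabc/abaacc meet in 1 with "c" left. 1b->1: ok.
ac: 1c undefined. 1c->0: ok.
All examples now run through 2 states with every (state, symbol) defined. Accept strings end in {0}, Reject strings end in {1}; accept={0}.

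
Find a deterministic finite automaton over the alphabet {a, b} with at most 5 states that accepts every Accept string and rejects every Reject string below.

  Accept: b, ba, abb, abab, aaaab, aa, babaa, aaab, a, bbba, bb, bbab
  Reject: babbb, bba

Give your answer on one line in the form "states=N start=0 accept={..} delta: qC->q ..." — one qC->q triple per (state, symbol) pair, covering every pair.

Fold the examples into a partial DFA from state 0: repeatedly fix the first undefined (state, symbol) met by the shortest-then-alphabetical prefix, trying targets in increasing order and rejecting any under which an Accept and a Reject string meet in one state with the same remainder; add a state when all current targets are rejected. Accepting states are where Accept strings end.
a: 0a undefined. 0a->0: ok.
b: 0b undefined. 0b->0: no, b/babbb meet in 0. Open state 1: 0b->1.
ba: 1a undefined. 1a->0: ok.
bb: 1b undefined. 1b->0: no, b/babbb meet in 1. 1b->1: no, b/babbb meet in 1. Open state 2: 1b->2.
bba: 2a undefined. 2a->0: no, ba/bba meet in 0. 2a->1: no, b/bba meet in 1. 2a->2: no, abb/bba meet in 2. Open state 3: 2a->3.
bbb: 2b undefined. 2b->0: no, ba/babbb meet in 0. 2b->1: no, b/babbb meet in 1. 2b->2: no, abb/babbb meet in 2. 2b->3: ok.
bbab: 3b undefined. 3b->0: ok.
bbba: 3a undefined. 3a->0: ok.
All examples now run through 4 states with every (state, symbol) defined. Accept strings end in {0,1,2}, Reject strings end in {3}; accept={0,1,2}.

states=4 start=0 accept={0,1,2} delta: 0a->0 0b->1 1a->0 1b->2 2a->3 2b->3 3a->0 3b->0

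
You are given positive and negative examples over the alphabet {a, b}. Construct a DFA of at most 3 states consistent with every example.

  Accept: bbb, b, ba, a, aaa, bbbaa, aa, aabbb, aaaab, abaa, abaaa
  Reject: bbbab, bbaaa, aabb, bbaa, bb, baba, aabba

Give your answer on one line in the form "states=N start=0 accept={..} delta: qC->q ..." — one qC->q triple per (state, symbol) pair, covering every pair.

states=3 start=0 accept={0,1} delta: 0a->0 0b->1 1a->1 1b->2 2a->2 2b->1

State merging on the prefix tree: take the shortest (then alphabetical) example prefix whose next move is undefined and point that move at state 0, else 1, else 2, ...; a target is out if some Accept/Reject pair would then sit in one state with the same input left (inseparable). If every existing state is out, open a new one.
a: 0a undefined. 0a->0: ok.
b: 0b undefined. 0b->0: no, bbb/bbbab meet in 0. Open state 1: 0b->1.
ba: 1a undefined. 1a->0: no, ba/baba meet in 0. 1a->1: ok.
bb: 1b undefined. 1b->0: no, a/bbbab meet in 0. 1b->1: no, bbb/bbbab meet in 1. Open state 2: 1b->2.
bba: 2a undefined. 2a->0: no, a/bbaaa meet in 0. 2a->1: no, b/bbaaa meet in 1. 2a->2: ok.
bbb: 2b undefined. 2b->0: no, b/bbbab meet in 1. 2b->1: ok.
All examples now run through 3 states with every (state, symbol) defined. Accept strings end in {0,1}, Reject strings end in {2}; accept={0,1}.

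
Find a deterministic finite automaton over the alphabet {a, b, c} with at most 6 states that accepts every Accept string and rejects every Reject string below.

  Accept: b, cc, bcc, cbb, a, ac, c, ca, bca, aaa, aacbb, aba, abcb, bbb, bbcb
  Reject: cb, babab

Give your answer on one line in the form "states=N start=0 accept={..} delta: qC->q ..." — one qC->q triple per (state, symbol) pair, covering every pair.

states=3 start=0 accept={0,1} delta: 0a->0 0b->1 0c->1 1a->1 1b->2 1c->0 2a->1 2b->0 2c->0

Grow the machine one transition at a time. Run the examples from 0; the earliest place one falls off (shortest prefix, ties alphabetical) gets sent to the lowest-numbered state that keeps every Accept/Reject pair distinguishable — a pair clashes when both reach the same state with identical unread suffix — and to a fresh state only if none does.
a: 0a undefined. 0a->0: ok.
b: 0b undefined. 0b->0: no, b/babab meet in 0. Open state 1: 0b->1.
c: 0c undefined. 0c->0: no, b/cb meet in 1. 0c->1: ok.
ba: 1a undefined. 1a->0: no, b/babab meet in 1. 1a->1: ok.
bb: 1b undefined. 1b->0: no, b/babab meet in 1. 1b->1: no, b/cb meet in 1. Open state 2: 1b->2.
bc: 1c undefined. 1c->0: ok.
bbb: 2b undefined. 2b->0: ok.
bbc: 2c undefined. 2c->0: ok.
baba: 2a undefined. 2a->0: no, b/babab meet in 1. 2a->1: ok.
All examples now run through 3 states with every (state, symbol) defined. Accept strings end in {0,1}, Reject strings end in {2}; accept={0,1}.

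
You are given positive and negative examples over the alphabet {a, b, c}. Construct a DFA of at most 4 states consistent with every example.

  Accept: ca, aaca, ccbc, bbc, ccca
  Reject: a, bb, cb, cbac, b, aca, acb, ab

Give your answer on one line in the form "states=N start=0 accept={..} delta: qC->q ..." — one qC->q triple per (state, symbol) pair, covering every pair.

Fold the examples into a partial DFA from state 0: repeatedly fix the first undefined (state, symbol) met by the shortest-then-alphabetical prefix, trying targets in increasing order and rejecting any under which an Accept and a Reject string meet in one state with the same remainder; add a state when all current targets are rejected. Accepting states are where Accept strings end.
a: 0a undefined. 0a->0: no, ca/aca meet in 0 with "ca" left. Open state 1: 0a->1.
b: 0b undefined. 0b->0: ok.
c: 0c undefined. 0c->0: no, ca/a meet in 1. 0c->1: no, bbc/a meet in 1. Open state 2: 0c->2.
aa: 1a undefined. 1a->0: ok.
ab: 1b undefined. 1b->0: ok.
ac: 1c undefined. 1c->0: ok.
ca: 2a undefined. 2a->0: no, ca/bb meet in 0. 2a->1: no, ca/a meet in 1. 2a->2: ok.
cb: 2b undefined. 2b->0: ok.
cc: 2c undefined. 2c->0: ok.
All examples now run through 3 states with every (state, symbol) defined. Accept strings end in {2}, Reject strings end in {0,1}; accept={2}.

states=3 start=0 accept={2} delta: 0a->1 0b->0 0c->2 1a->0 1b->0 1c->0 2a->2 2b->0 2c->0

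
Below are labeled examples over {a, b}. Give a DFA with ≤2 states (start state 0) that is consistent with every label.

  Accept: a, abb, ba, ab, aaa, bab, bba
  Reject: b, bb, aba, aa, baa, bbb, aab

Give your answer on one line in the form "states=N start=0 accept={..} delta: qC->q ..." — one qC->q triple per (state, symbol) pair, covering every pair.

states=2 start=0 accept={1} delta: 0a->1 0b->0 1a->0 1b->1

State merging on the prefix tree: take the shortest (then alphabetical) example prefix whose next move is undefined and point that move at state 0, else 1, else 2, ...; a target is out if some Accept/Reject pair would then sit in one state with the same input left (inseparable). If every existing state is out, open a new one.
a: 0a undefined. 0a->0: no, a/aa meet in 0. Open state 1: 0a->1.
b: 0b undefined. 0b->0: ok.
aa: 1a undefined. 1a->0: ok.
ab: 1b undefined. 1b->0: no, a/aba meet in 1. 1b->1: ok.
All examples now run through 2 states with every (state, symbol) defined. Accept strings end in {1}, Reject strings end in {0}; accept={1}.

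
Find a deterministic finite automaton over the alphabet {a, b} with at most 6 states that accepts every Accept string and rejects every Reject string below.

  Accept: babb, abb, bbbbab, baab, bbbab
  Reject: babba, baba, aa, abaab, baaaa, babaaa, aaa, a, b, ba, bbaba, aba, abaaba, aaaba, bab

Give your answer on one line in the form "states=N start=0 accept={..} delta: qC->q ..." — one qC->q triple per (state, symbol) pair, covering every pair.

State merging on the prefix tree: take the shortest (then alphabetical) example prefix whose next move is undefined and point that move at state 0, else 1, else 2, ...; a target is out if some Accept/Reject pair would then sit in one state with the same input left (inseparable). If every existing state is out, open a new one.
a: 0a undefined. 0a->0: no, baab/abaab meet in 0 with "baab" left. Open state 1: 0a->1.
b: 0b undefined. 0b->0: no, bbbbab/bab meet in 1 with "b" left. 0b->1: ok.
aa: 1a undefined. 1a->0: ok.
ab: 1b undefined. 1b->0: no, babb/baba meet in 0. 1b->1: no, babb/abaab meet in 1. Open state 2: 1b->2.
aba: 2a undefined. 2a->0: no, babb/abaab meet in 2. 2a->1: ok.
abb: 2b undefined. 2b->0: no, abb/baba meet in 0. 2b->1: no, abb/babba meet in 1. 2b->2: ok.
All examples now run through 3 states with every (state, symbol) defined. Accept strings end in {2}, Reject strings end in {0,1}; accept={2}.

states=3 start=0 accept={2} delta: 0a->1 0b->1 1a->0 1b->2 2a->1 2b->2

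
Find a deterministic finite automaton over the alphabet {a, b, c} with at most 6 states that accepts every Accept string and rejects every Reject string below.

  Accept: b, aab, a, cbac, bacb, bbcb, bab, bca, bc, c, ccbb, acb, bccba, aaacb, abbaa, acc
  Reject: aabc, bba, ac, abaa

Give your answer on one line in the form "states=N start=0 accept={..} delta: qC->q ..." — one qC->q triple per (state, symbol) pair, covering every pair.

Grow the machine one transition at a time. Run the examples from 0; the earliest place one falls off (shortest prefix, ties alphabetical) gets sent to the lowest-numbered state that keeps every Accept/Reject pair distinguishable — a pair clashes when both reach the same state with identical unread suffix — and to a fresh state only if none does.
a: 0a undefined. 0a->0: no, bc/aabc meet in 0 with "bc" left. Open state 1: 0a->1.
b: 0b undefined. 0b->0: no, a/bba meet in 1. 0b->1: no, bc/ac meet in 1 with "c" left. Open state 2: 0b->2.
c: 0c undefined. 0c->0: ok.
aa: 1a undefined. 1a->0: no, bc/aabc meet in 2 with "c" left. 1a->1: ok.
ab: 1b undefined. 1b->0: no, aab/aabc meet in 0. 1b->1: no, aab/abaa meet in 1. 1b->2: no, bc/aabc meet in 2 with "c" left. Open state 3: 1b->3.
ac: 1c undefined. 1c->0: no, c/ac meet in 0. 1c->1: no, a/ac meet in 1. 1c->2: no, b/ac meet in 2. 1c->3: no, aab/ac meet in 3. Open state 4: 1c->4.
ba: 2a undefined. 2a->0: ok.
bb: 2b undefined. 2b->0: no, a/bba meet in 1. 2b->1: no, a/bba meet in 1. 2b->2: no, cbac/bba meet in 0. 2b->3: ok.
bc: 2c undefined. 2c->0: ok.
aba: 3a undefined. 3a->0: no, a/abaa meet in 1. 3a->1: no, a/bba meet in 1. 3a->2: no, b/bba meet in 2. 3a->3: no, aab/bba meet in 3. 3a->4: ok.
abb: 3b undefined. 3b->0: ok.
acb: 4b undefined. 4b->0: ok.
acc: 4c undefined. 4c->0: ok.
bbc: 3c undefined. 3c->0: no, cbac/aabc meet in 0. 3c->1: no, a/aabc meet in 1. 3c->2: no, b/aabc meet in 2. 3c->3: no, aab/aabc meet in 3. 3c->4: ok.
abaa: 4a undefined. 4a->0: no, cbac/abaa meet in 0. 4a->1: no, a/abaa meet in 1. 4a->2: no, b/abaa meet in 2. 4a->3: no, aab/abaa meet in 3. 4a->4: ok.
All examples now run through 5 states with every (state, symbol) defined. Accept strings end in {0,1,2,3}, Reject strings end in {4}; accept={0,1,2,3}.

states=5 start=0 accept={0,1,2,3} delta: 0a->1 0b->2 0c->0 1a->1 1b->3 1c->4 2a->0 2b->3 2c->0 3a->4 3b->0 3c->4 4a->4 4b->0 4c->0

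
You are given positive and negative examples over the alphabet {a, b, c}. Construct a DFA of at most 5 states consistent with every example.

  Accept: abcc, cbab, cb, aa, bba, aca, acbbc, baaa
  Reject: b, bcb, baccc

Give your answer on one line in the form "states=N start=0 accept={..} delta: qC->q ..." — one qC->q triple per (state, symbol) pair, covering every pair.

Grow the machine one transition at a time. Run the examples from 0; the earliest place one falls off (shortest prefix, ties alphabetical) gets sent to the lowest-numbered state that keeps every Accept/Reject pair distinguishable — a pair clashes when both reach the same state with identical unread suffix — and to a fresh state only if none does.
a: 0a undefined. 0a->0: ok.
b: 0b undefined. 0b->0: no, cb/bcb meet in 0 with "cb" left. Open state 1: 0b->1.
c: 0c undefined. 0c->0: no, cb/b meet in 1. 0c->1: ok.
ba: 1a undefined. 1a->0: no, abcc/baccc meet in 1 with "cc" left. 1a->1: no, aca/b meet in 1. Open state 2: 1a->2.
bb: 1b undefined. 1b->0: no, cbab/b meet in 1. 1b->1: no, cb/b meet in 1. 1b->2: ok.
bc: 1c undefined. 1c->0: no, abcc/b meet in 1. 1c->1: no, abcc/b meet in 1. 1c->2: ok.
baa: 2a undefined. 2a->0: no, cbab/b meet in 1. 2a->1: no, bba/b meet in 1. 2a->2: no, cbab/bcb meet in 2 with "b" left. Open state 3: 2a->3.
bac: 2c undefined. 2c->0: no, cb/baccc meet in 2. 2c->1: no, abcc/b meet in 1. 2c->2: no, abcc/baccc meet in 2. 2c->3: ok.
bcb: 2b undefined. 2b->0: no, aa/bcb meet in 0. 2b->1: ok.
baaa: 3a undefined. 3a->0: ok.
bacc: 3c undefined. 3c->0: ok.
cbab: 3b undefined. 3b->0: ok.
All examples now run through 4 states with every (state, symbol) defined. Accept strings end in {0,2,3}, Reject strings end in {1}; accept={0,2,3}.

states=4 start=0 accept={0,2,3} delta: 0a->0 0b->1 0c->1 1a->2 1b->2 1c->2 2a->3 2b->1 2c->3 3a->0 3b->0 3c->0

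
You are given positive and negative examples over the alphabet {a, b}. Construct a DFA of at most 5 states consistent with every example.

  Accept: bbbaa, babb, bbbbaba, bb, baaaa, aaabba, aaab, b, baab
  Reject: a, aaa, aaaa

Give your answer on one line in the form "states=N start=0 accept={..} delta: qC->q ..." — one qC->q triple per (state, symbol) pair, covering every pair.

Grow the machine one transition at a time. Run the examples from 0; the earliest place one falls off (shortest prefix, ties alphabetical) gets sent to the lowest-numbered state that keeps every Accept/Reject pair distinguishable — a pair clashes when both reach the same state with identical unread suffix — and to a fresh state only if none does.
a: 0a undefined. 0a->0: ok.
b: 0b undefined. 0b->0: no, bbbaa/a meet in 0. Open state 1: 0b->1.
ba: 1a undefined. 1a->0: no, baaaa/a meet in 0. 1a->1: ok.
bb: 1b undefined. 1b->0: no, bb/a meet in 0. 1b->1: ok.
All examples now run through 2 states with every (state, symbol) defined. Accept strings end in {1}, Reject strings end in {0}; accept={1}.

states=2 start=0 accept={1} delta: 0a->0 0b->1 1a->1 1b->1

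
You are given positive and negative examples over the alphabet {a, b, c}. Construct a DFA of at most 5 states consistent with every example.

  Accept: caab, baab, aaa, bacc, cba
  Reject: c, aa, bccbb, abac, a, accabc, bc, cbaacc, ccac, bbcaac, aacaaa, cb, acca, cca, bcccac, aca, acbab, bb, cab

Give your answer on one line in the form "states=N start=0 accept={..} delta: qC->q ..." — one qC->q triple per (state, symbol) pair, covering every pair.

states=5 start=0 accept={4} delta: 0a->1 0b->0 0c->2 1a->3 1b->0 1c->2 2a->1 2b->3 2c->4 3a->4 3b->4 3c->1 4a->3 4b->0 4c->0

Grow the machine one transition at a time. Run the examples from 0; the earliest place one falls off (shortest prefix, ties alphabetical) gets sent to the lowest-numbered state that keeps every Accept/Reject pair distinguishable — a pair clashes when both reach the same state with identical unread suffix — and to a fresh state only if none does.
a: 0a undefined. 0a->0: no, aaa/aa meet in 0. Open state 1: 0a->1.
b: 0b undefined. 0b->0: ok.
c: 0c undefined. 0c->0: no, cba/a meet in 1. 0c->1: no, baab/cab meet in 1 with "ab" left. Open state 2: 0c->2.
aa: 1a undefined. 1a->0: no, baab/aa meet in 0. 1a->1: no, aaa/aa meet in 1. 1a->2: no, baab/cb meet in 2 with "b" left. Open state 3: 1a->3.
ab: 1b undefined. 1b->0: ok.
ac: 1c undefined. 1c->0: no, bacc/c meet in 2. 1c->1: no, bacc/abac meet in 1. 1c->2: ok.
ca: 2a undefined. 2a->0: no, caab/aca meet in 0. 2a->1: ok.
cb: 2b undefined. 2b->0: no, cba/a meet in 1. 2b->1: no, caab/acbab meet in 3 with "b" left. 2b->2: no, cba/a meet in 1. 2b->3: ok.
cc: 2c undefined. 2c->0: no, bacc/bccbb meet in 0. 2c->1: no, bacc/a meet in 1. 2c->2: no, caab/bccbb meet in 3 with "b" left. 2c->3: no, aaa/acca meet in 3 with "a" left. Open state 4: 2c->4.
aaa: 3a undefined. 3a->0: no, aaa/acbab meet in 0. 3a->1: no, aaa/a meet in 1. 3a->2: no, aaa/c meet in 2. 3a->3: no, caab/acbab meet in 3 with "b" left. 3a->4: ok.
aac: 3c undefined. 3c->0: no, aaa/aacaaa meet in 4. 3c->1: ok.
cca: 4a undefined. 4a->0: no, aaa/cbaacc meet in 4. 4a->1: no, aaa/cbaacc meet in 4. 4a->2: no, aaa/ccac meet in 4. 4a->3: ok.
baab: 3b undefined. 3b->0: no, caab/bb meet in 0. 3b->1: no, caab/a meet in 1. 3b->2: no, caab/c meet in 2. 3b->3: no, caab/aa meet in 3. 3b->4: ok.
bccb: 4b undefined. 4b->0: ok.
bccc: 4c undefined. 4c->0: ok.
All examples now run through 5 states with every (state, symbol) defined. Accept strings end in {4}, Reject strings end in {0,1,2,3}; accept={4}.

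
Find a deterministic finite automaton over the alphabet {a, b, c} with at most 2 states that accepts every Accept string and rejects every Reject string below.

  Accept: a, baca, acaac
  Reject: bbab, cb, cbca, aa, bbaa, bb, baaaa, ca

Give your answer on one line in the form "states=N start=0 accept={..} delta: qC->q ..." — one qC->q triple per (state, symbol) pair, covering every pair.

Grow the machine one transition at a time. Run the examples from 0; the earliest place one falls off (shortest prefix, ties alphabetical) gets sent to the lowest-numbered state that keeps every Accept/Reject pair distinguishable — a pair clashes when both reach the same state with identical unread suffix — and to a fresh state only if none does.
a: 0a undefined. 0a->0: no, a/aa meet in 0. Open state 1: 0a->1.
b: 0b undefined. 0b->0: ok.
c: 0c undefined. 0c->0: no, a/cbca meet in 1. 0c->1: ok.
aa: 1a undefined. 1a->0: ok.
ac: 1c undefined. 1c->0: ok.
cb: 1b undefined. 1b->0: ok.
All examples now run through 2 states with every (state, symbol) defined. Accept strings end in {1}, Reject strings end in {0}; accept={1}.

states=2 start=0 accept={1} delta: 0a->1 0b->0 0c->1 1a->0 1b->0 1c->0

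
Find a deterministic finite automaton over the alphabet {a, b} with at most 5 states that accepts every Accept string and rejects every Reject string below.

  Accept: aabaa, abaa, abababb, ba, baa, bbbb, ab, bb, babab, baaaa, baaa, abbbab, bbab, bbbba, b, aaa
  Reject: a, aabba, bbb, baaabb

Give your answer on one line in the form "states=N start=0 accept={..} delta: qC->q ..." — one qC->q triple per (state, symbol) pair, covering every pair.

states=5 start=0 accept={0,2,3} delta: 0a->1 0b->2 1a->2 1b->0 2a->2 2b->3 3a->1 3b->4 4a->1 4b->2

State merging on the prefix tree: take the shortest (then alphabetical) example prefix whose next move is undefined and point that move at state 0, else 1, else 2, ...; a target is out if some Accept/Reject pair would then sit in one state with the same input left (inseparable). If every existing state is out, open a new one.
a: 0a undefined. 0a->0: no, aaa/a meet in 0. Open state 1: 0a->1.
b: 0b undefined. 0b->0: no, ba/a meet in 1. 0b->1: no, b/a meet in 1. Open state 2: 0b->2.
aa: 1a undefined. 1a->0: no, aaa/a meet in 1. 1a->1: no, aaa/a meet in 1. 1a->2: ok.
ab: 1b undefined. 1b->0: ok.
ba: 2a undefined. 2a->0: no, baa/a meet in 1. 2a->1: no, abaa/baaabb meet in 2. 2a->2: ok.
bb: 2b undefined. 2b->0: no, aabaa/aabba meet in 2. 2b->1: no, ab/bbb meet in 0. 2b->2: no, aabaa/aabba meet in 2. Open state 3: 2b->3.
bba: 3a undefined. 3a->0: no, aabaa/a meet in 1. 3a->1: ok.
bbb: 3b undefined. 3b->0: no, ab/bbb meet in 0. 3b->1: no, aabaa/aabba meet in 2. 3b->2: no, aabaa/aabba meet in 2. 3b->3: no, bbbb/bbb meet in 3. Open state 4: 3b->4.
bbbb: 4b undefined. 4b->0: no, bbbba/a meet in 1. 4b->1: no, bbbb/a meet in 1. 4b->2: ok.
aabba: 4a undefined. 4a->0: no, ab/aabba meet in 0. 4a->1: ok.
All examples now run through 5 states with every (state, symbol) defined. Accept strings end in {0,2,3}, Reject strings end in {1,4}; accept={0,2,3}.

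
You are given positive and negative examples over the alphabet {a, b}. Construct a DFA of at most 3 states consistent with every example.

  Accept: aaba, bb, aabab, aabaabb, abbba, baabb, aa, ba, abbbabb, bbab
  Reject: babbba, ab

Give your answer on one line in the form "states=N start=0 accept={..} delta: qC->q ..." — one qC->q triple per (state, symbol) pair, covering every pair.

Grow the machine one transition at a time. Run the examples from 0; the earliest place one falls off (shortest prefix, ties alphabetical) gets sent to the lowest-numbered state that keeps every Accept/Reject pair distinguishable — a pair clashes when both reach the same state with identical unread suffix — and to a fresh state only if none does.
a: 0a undefined. 0a->0: ok.
b: 0b undefined. 0b->0: no, aaba/babbba meet in 0. Open state 1: 0b->1.
ba: 1a undefined. 1a->0: no, aabab/ab meet in 1. 1a->1: no, aaba/ab meet in 1. Open state 2: 1a->2.
bb: 1b undefined. 1b->0: no, bbab/ab meet in 1. 1b->1: no, bb/ab meet in 1. 1b->2: ok.
baa: 2a undefined. 2a->0: no, bbab/ab meet in 1. 2a->1: ok.
bab: 2b undefined. 2b->0: ok.
All examples now run through 3 states with every (state, symbol) defined. Accept strings end in {0,2}, Reject strings end in {1}; accept={0,2}.

states=3 start=0 accept={0,2} delta: 0a->0 0b->1 1a->2 1b->2 2a->1 2b->0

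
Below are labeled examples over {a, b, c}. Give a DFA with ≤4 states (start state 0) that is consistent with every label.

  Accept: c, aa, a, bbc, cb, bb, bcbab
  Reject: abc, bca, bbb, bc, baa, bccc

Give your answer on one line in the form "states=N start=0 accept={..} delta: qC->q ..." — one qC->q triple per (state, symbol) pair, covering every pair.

State merging on the prefix tree: take the shortest (then alphabetical) example prefix whose next move is undefined and point that move at state 0, else 1, else 2, ...; a target is out if some Accept/Reject pair would then sit in one state with the same input left (inseparable). If every existing state is out, open a new one.
a: 0a undefined. 0a->0: ok.
b: 0b undefined. 0b->0: no, c/abc meet in 0 with "c" left. Open state 1: 0b->1.
c: 0c undefined. 0c->0: ok.
ba: 1a undefined. 1a->0: no, c/baa meet in 0. 1a->1: no, cb/baa meet in 1. Open state 2: 1a->2.
bb: 1b undefined. 1b->0: no, cb/bbb meet in 1. 1b->1: no, bbc/abc meet in 1 with "c" left. 1b->2: ok.
bc: 1c undefined. 1c->0: no, c/abc meet in 0. 1c->1: no, cb/abc meet in 1. 1c->2: no, bb/abc meet in 2. Open state 3: 1c->3.
baa: 2a undefined. 2a->0: no, c/baa meet in 0. 2a->1: no, cb/baa meet in 1. 2a->2: no, bb/baa meet in 2. 2a->3: ok.
bbb: 2b undefined. 2b->0: no, c/bbb meet in 0. 2b->1: no, cb/bbb meet in 1. 2b->2: no, bb/bbb meet in 2. 2b->3: ok.
bbc: 2c undefined. 2c->0: ok.
bca: 3a undefined. 3a->0: no, c/bca meet in 0. 3a->1: no, cb/bca meet in 1. 3a->2: no, bb/bca meet in 2. 3a->3: ok.
bcb: 3b undefined. 3b->0: ok.
bcc: 3c undefined. 3c->0: no, c/bccc meet in 0. 3c->1: ok.
All examples now run through 4 states with every (state, symbol) defined. Accept strings end in {0,1,2}, Reject strings end in {3}; accept={0,1,2}.

states=4 start=0 accept={0,1,2} delta: 0a->0 0b->1 0c->0 1a->2 1b->2 1c->3 2a->3 2b->3 2c->0 3a->3 3b->0 3c->1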